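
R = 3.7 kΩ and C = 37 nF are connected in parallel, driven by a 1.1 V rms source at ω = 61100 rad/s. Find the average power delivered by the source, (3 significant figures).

327 μW

X_C = 1/(ωC) = 442 Ω
Parallel: admittances add. Y = 1/R + jωC
Y = (0.000270 + j0.00226) S
|Y| = 0.00228 S → |Z| = 1/|Y| = 439 Ω, ∠Z = −∠Y = -83.2°
I = V/|Z| = 2.50 mA
P = VI cos φ = 1.1 × 0.00250 × cos(-83.2°) = 327 μW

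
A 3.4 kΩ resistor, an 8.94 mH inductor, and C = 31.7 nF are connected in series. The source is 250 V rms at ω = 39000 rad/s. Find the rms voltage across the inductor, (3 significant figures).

25.4 V

X_L = ωL = 349 Ω
X_C = 1/(ωC) = 809 Ω
Net reactance X = X_L − X_C = -460 Ω
Z = 3400 − j460 Ω
|Z| = √(3400² + 460²) = 3430 Ω
I = V/|Z| = 72.9 mA
V_L = I·|Z_L| = 0.0729 × 349 = 25.4 V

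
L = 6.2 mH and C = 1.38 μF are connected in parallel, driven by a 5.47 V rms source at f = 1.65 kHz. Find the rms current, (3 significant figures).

ω = 2πf = 10370 rad/s
X_L = ωL = 64.3 Ω
X_C = 1/(ωC) = 69.9 Ω
Parallel: admittances add. Y = 1/(jωL) + jωC
Y = (0 − j0.00125) S
|Y| = 0.00125 S → |Z| = 1/|Y| = 799 Ω, ∠Z = −∠Y = 90.0°
I = V/|Z| = 5.47/799 = 6.84 mA

6.84 mA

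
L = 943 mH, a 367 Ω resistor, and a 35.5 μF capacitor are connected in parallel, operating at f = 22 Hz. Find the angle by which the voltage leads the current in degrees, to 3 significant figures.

45.4°

ω = 2πf = 138.2 rad/s
X_L = ωL = 130 Ω
X_C = 1/(ωC) = 204 Ω
Parallel: admittances add. Y = 1/R + 1/(jωL) + jωC
Y = (0.00272 − j0.00276) S
|Y| = 0.00388 S → |Z| = 1/|Y| = 258 Ω, ∠Z = −∠Y = 45.4°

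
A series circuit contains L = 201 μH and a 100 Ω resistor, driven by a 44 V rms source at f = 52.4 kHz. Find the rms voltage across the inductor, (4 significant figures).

24.28 V

ω = 2πf = 329200 rad/s
X_L = ωL = 66.18 Ω
Z = 100.0 + j66.18 Ω
|Z| = √(100.0² + 66.18²) = 119.9 Ω
I = V/|Z| = 366.9 mA
V_L = I·|Z_L| = 0.3669 × 66.18 = 24.28 V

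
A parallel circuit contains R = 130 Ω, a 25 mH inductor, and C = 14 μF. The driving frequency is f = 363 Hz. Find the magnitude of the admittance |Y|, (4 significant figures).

ω = 2πf = 2281 rad/s
X_L = ωL = 57.02 Ω
X_C = 1/(ωC) = 31.32 Ω
Parallel: admittances add. Y = 1/R + 1/(jωL) + jωC
Y = (0.007692 + j0.01439) S
|Y| = 0.01632 S → |Z| = 1/|Y| = 61.27 Ω, ∠Z = −∠Y = -61.88°

16.32 mS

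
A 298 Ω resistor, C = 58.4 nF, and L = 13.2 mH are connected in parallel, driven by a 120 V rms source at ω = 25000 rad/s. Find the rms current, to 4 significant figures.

444.6 mA

X_L = ωL = 330.0 Ω
X_C = 1/(ωC) = 684.9 Ω
Parallel: admittances add. Y = 1/R + 1/(jωL) + jωC
Y = (0.003356 − j0.001570) S
|Y| = 0.003705 S → |Z| = 1/|Y| = 269.9 Ω, ∠Z = −∠Y = 25.08°
I = V/|Z| = 120/269.9 = 444.6 mA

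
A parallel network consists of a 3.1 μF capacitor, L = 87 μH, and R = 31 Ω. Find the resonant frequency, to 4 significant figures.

9.691 kHz

ω₀ = 1/√(LC) = 1/√(8.7e-05 × 3.1e-06) = 60890 rad/s
f₀ = ω₀/(2π) = 9.691 kHz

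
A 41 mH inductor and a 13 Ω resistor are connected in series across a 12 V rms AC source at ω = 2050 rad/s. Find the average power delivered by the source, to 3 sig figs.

X_L = ωL = 84.0 Ω
Z = 13.0 + j84.0 Ω
|Z| = √(13.0² + 84.0²) = 85.0 Ω
∠Z = arctan(84.0/13.0) = 81.2°
I = V/|Z| = 141 mA
P = VI cos φ = 12 × 0.141 × cos(81.2°) = 259 mW

259 mW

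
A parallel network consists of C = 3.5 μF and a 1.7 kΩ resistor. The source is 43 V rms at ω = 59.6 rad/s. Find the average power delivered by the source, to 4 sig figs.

X_C = 1/(ωC) = 4794 Ω
Parallel: admittances add. Y = 1/R + jωC
Y = (0.0005882 + j0.0002086) S
|Y| = 0.0006241 S → |Z| = 1/|Y| = 1602 Ω, ∠Z = −∠Y = -19.53°
I = V/|Z| = 26.84 mA
P = VI cos φ = 43 × 0.02684 × cos(-19.53°) = 1.088 W

1.088 W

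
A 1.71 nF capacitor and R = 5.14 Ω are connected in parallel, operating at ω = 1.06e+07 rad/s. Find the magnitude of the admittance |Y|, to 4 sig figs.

195.4 mS

X_C = 1/(ωC) = 55.17 Ω
Parallel: admittances add. Y = 1/R + jωC
Y = (0.1946 + j0.01813) S
|Y| = 0.1954 S → |Z| = 1/|Y| = 5.118 Ω, ∠Z = −∠Y = -5.323°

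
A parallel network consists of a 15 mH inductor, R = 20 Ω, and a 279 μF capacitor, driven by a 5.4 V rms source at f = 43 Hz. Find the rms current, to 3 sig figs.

964 mA

ω = 2πf = 270.2 rad/s
X_L = ωL = 4.05 Ω
X_C = 1/(ωC) = 13.3 Ω
Parallel: admittances add. Y = 1/R + 1/(jωL) + jωC
Y = (0.0500 − j0.171) S
|Y| = 0.179 S → |Z| = 1/|Y| = 5.60 Ω, ∠Z = −∠Y = 73.7°
I = V/|Z| = 5.4/5.60 = 964 mA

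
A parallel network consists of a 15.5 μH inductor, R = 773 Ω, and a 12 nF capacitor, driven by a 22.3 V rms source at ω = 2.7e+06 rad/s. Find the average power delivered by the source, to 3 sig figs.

X_L = ωL = 41.9 Ω
X_C = 1/(ωC) = 30.9 Ω
Parallel: admittances add. Y = 1/R + 1/(jωL) + jωC
Y = (0.00129 + j0.00851) S
|Y| = 0.00860 S → |Z| = 1/|Y| = 116 Ω, ∠Z = −∠Y = -81.4°
I = V/|Z| = 192 mA
P = VI cos φ = 22.3 × 0.192 × cos(-81.4°) = 643 mW

643 mW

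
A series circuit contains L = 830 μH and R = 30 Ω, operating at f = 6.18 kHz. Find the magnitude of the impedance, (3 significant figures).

ω = 2πf = 38830 rad/s
X_L = ωL = 32.2 Ω
Z = 30.0 + j32.2 Ω
|Z| = √(30.0² + 32.2²) = 44.0 Ω

44.0 Ω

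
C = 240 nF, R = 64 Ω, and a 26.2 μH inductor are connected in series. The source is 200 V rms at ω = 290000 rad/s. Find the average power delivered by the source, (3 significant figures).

618 W

X_L = ωL = 7.60 Ω
X_C = 1/(ωC) = 14.4 Ω
Net reactance X = X_L − X_C = -6.77 Ω
Z = 64.0 − j6.77 Ω
|Z| = √(64.0² + 6.77²) = 64.4 Ω
∠Z = arctan(-6.77/64.0) = -6.04°
I = V/|Z| = 3.11 A
P = VI cos φ = 200 × 3.11 × cos(-6.04°) = 618 W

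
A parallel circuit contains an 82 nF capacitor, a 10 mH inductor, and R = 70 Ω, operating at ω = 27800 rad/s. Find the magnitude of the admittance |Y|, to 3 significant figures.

X_L = ωL = 278 Ω
X_C = 1/(ωC) = 439 Ω
Parallel: admittances add. Y = 1/R + 1/(jωL) + jωC
Y = (0.0143 − j0.00132) S
|Y| = 0.0143 S → |Z| = 1/|Y| = 69.7 Ω, ∠Z = −∠Y = 5.27°

14.3 mS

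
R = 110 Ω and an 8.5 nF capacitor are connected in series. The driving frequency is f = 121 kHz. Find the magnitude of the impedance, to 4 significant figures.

ω = 2πf = 760300 rad/s
X_C = 1/(ωC) = 154.7 Ω
Z = 110.0 − j154.7 Ω
|Z| = √(110.0² + 154.7²) = 189.9 Ω

189.9 Ω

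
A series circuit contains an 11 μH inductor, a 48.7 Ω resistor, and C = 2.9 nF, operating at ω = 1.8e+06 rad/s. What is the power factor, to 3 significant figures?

X_L = ωL = 19.8 Ω
X_C = 1/(ωC) = 192 Ω
Net reactance X = X_L − X_C = -172 Ω
Z = 48.7 − j172 Ω
|Z| = √(48.7² + 172²) = 179 Ω
∠Z = arctan(-172/48.7) = -74.2°
cos φ = cos(-74.2°) = 0.273

0.273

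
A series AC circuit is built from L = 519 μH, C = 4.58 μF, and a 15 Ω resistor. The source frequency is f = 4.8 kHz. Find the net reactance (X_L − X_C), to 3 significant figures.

8.41 Ω

ω = 2πf = 30160 rad/s
X_L = ωL = 15.7 Ω
X_C = 1/(ωC) = 7.24 Ω
X = 15.7 − 7.24 = 8.41 Ω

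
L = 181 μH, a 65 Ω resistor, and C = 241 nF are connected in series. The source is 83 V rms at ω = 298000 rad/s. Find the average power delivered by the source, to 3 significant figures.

76.9 W

X_L = ωL = 53.9 Ω
X_C = 1/(ωC) = 13.9 Ω
Net reactance X = X_L − X_C = 40.0 Ω
Z = 65.0 + j40.0 Ω
|Z| = √(65.0² + 40.0²) = 76.3 Ω
∠Z = arctan(40.0/65.0) = 31.6°
I = V/|Z| = 1.09 A
P = VI cos φ = 83 × 1.09 × cos(31.6°) = 76.9 W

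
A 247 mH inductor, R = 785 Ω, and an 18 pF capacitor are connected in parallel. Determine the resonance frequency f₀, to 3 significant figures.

ω₀ = 1/√(LC) = 1/√(0.247 × 1.8e-11) = 474300 rad/s
f₀ = ω₀/(2π) = 75.5 kHz

75.5 kHz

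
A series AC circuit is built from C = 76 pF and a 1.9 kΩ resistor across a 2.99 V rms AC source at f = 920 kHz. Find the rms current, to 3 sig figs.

1.01 mA

ω = 2πf = 5.781e+06 rad/s
X_C = 1/(ωC) = 2280 Ω
Z = 1900 − j2280 Ω
|Z| = √(1900² + 2280²) = 2970 Ω
I = V/|Z| = 2.99/2970 = 1.01 mA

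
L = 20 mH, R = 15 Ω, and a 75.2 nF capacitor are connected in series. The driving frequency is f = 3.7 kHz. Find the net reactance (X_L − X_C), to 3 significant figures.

ω = 2πf = 23250 rad/s
X_L = ωL = 465 Ω
X_C = 1/(ωC) = 572 Ω
X = 465 − 572 = -107 Ω

-107 Ω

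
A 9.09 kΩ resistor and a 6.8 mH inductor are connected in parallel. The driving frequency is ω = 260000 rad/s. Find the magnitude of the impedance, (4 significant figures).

X_L = ωL = 1768 Ω
Parallel: admittances add. Y = 1/R + 1/(jωL)
Y = (0.0001100 − j0.0005656) S
|Y| = 0.0005762 S → |Z| = 1/|Y| = 1735 Ω, ∠Z = −∠Y = 78.99°

1735 Ω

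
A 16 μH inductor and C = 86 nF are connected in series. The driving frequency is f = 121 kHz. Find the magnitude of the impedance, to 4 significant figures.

ω = 2πf = 760300 rad/s
X_L = ωL = 12.16 Ω
X_C = 1/(ωC) = 15.29 Ω
Net reactance X = X_L − X_C = -3.130 Ω
Z = − j3.130 Ω
|Z| = √(0² + 3.130²) = 3.130 Ω

3.130 Ω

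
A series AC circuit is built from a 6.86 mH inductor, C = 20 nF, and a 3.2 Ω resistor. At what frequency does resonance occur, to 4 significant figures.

ω₀ = 1/√(LC) = 1/√(0.00686 × 2e-08) = 85370 rad/s
f₀ = ω₀/(2π) = 13.59 kHz

13.59 kHz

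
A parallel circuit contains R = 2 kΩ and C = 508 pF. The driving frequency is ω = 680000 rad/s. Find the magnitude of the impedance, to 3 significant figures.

X_C = 1/(ωC) = 2890 Ω
Parallel: admittances add. Y = 1/R + jωC
Y = (0.000500 + j0.000345) S
|Y| = 0.000608 S → |Z| = 1/|Y| = 1650 Ω, ∠Z = −∠Y = -34.6°

1650 Ω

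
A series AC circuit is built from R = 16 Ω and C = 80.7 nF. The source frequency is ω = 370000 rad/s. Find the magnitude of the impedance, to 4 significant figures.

X_C = 1/(ωC) = 33.49 Ω
Z = 16.00 − j33.49 Ω
|Z| = √(16.00² + 33.49²) = 37.12 Ω

37.12 Ω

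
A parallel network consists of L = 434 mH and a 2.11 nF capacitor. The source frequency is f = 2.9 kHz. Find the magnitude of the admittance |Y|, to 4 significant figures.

88.01 μS

ω = 2πf = 18220 rad/s
X_L = ωL = 7908 Ω
X_C = 1/(ωC) = 26010 Ω
Parallel: admittances add. Y = 1/(jωL) + jωC
Y = (0 − j8.801e-05) S
|Y| = 8.801e-05 S → |Z| = 1/|Y| = 11360 Ω, ∠Z = −∠Y = 90.00°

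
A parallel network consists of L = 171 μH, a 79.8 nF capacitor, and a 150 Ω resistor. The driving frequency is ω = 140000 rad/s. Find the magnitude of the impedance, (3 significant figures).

X_L = ωL = 23.9 Ω
X_C = 1/(ωC) = 89.5 Ω
Parallel: admittances add. Y = 1/R + 1/(jωL) + jωC
Y = (0.00667 − j0.0306) S
|Y| = 0.0313 S → |Z| = 1/|Y| = 31.9 Ω, ∠Z = −∠Y = 77.7°

31.9 Ω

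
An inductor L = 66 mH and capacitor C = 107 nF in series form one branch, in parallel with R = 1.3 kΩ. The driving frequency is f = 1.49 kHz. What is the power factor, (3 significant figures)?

0.281

ω = 2πf = 9362 rad/s
X_L = ωL = 618 Ω
X_C = 1/(ωC) = 998 Ω
Branch 1: Z₁ = R = 1300 Ω
Branch 2 (series LC): Z₂ = j(X_L − X_C) = −j380 Ω
Parallel: Z = Z₁Z₂/(Z₁+Z₂), |Z| = 365 Ω, ∠Z = -73.7°
cos φ = cos(-73.7°) = 0.281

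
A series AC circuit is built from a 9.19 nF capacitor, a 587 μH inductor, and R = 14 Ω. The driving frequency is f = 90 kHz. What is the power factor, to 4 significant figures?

0.09985

ω = 2πf = 565500 rad/s
X_L = ωL = 331.9 Ω
X_C = 1/(ωC) = 192.4 Ω
Net reactance X = X_L − X_C = 139.5 Ω
Z = 14.00 + j139.5 Ω
|Z| = √(14.00² + 139.5²) = 140.2 Ω
∠Z = arctan(139.5/14.00) = 84.27°
cos φ = cos(84.27°) = 0.09985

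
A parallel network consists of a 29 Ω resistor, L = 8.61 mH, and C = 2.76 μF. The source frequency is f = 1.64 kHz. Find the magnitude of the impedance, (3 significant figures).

26.0 Ω

ω = 2πf = 10300 rad/s
X_L = ωL = 88.7 Ω
X_C = 1/(ωC) = 35.2 Ω
Parallel: admittances add. Y = 1/R + 1/(jωL) + jωC
Y = (0.0345 + j0.0172) S
|Y| = 0.0385 S → |Z| = 1/|Y| = 26.0 Ω, ∠Z = −∠Y = -26.5°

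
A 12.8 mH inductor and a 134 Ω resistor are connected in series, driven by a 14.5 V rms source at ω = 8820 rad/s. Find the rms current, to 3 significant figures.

X_L = ωL = 113 Ω
Z = 134 + j113 Ω
|Z| = √(134² + 113²) = 175 Ω
I = V/|Z| = 14.5/175 = 82.8 mA

82.8 mA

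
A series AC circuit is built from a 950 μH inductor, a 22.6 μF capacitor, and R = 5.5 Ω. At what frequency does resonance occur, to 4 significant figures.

1.086 kHz

ω₀ = 1/√(LC) = 1/√(0.00095 × 2.26e-05) = 6825 rad/s
f₀ = ω₀/(2π) = 1.086 kHz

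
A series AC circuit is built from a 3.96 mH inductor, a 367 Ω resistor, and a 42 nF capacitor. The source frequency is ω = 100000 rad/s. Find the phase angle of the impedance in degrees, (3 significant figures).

X_L = ωL = 396 Ω
X_C = 1/(ωC) = 238 Ω
Net reactance X = X_L − X_C = 158 Ω
Z = 367 + j158 Ω
|Z| = √(367² + 158²) = 400 Ω
∠Z = arctan(158/367) = 23.3°

23.3°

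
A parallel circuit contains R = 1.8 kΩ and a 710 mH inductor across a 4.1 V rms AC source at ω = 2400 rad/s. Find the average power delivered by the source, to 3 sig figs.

X_L = ωL = 1700 Ω
Parallel: admittances add. Y = 1/R + 1/(jωL)
Y = (0.000556 − j0.000587) S
|Y| = 0.000808 S → |Z| = 1/|Y| = 1240 Ω, ∠Z = −∠Y = 46.6°
I = V/|Z| = 3.31 mA
P = VI cos φ = 4.1 × 0.00331 × cos(46.6°) = 9.34 mW

9.34 mW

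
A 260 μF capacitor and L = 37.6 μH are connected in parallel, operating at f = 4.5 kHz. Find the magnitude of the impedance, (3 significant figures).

0.156 Ω

ω = 2πf = 28270 rad/s
X_L = ωL = 1.06 Ω
X_C = 1/(ωC) = 0.136 Ω
Parallel: admittances add. Y = 1/(jωL) + jωC
Y = (0 + j6.41) S
|Y| = 6.41 S → |Z| = 1/|Y| = 0.156 Ω, ∠Z = −∠Y = -90.0°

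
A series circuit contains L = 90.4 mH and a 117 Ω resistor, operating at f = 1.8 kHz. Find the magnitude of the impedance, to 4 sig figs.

1029 Ω

ω = 2πf = 11310 rad/s
X_L = ωL = 1022 Ω
Z = 117.0 + j1022 Ω
|Z| = √(117.0² + 1022²) = 1029 Ω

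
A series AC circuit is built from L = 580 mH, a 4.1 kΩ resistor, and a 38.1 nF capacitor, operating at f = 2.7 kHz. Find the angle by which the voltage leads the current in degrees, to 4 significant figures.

63.69°

ω = 2πf = 16960 rad/s
X_L = ωL = 9839 Ω
X_C = 1/(ωC) = 1547 Ω
Net reactance X = X_L − X_C = 8292 Ω
Z = 4100 + j8292 Ω
|Z| = √(4100² + 8292²) = 9251 Ω
∠Z = arctan(8292/4100) = 63.69°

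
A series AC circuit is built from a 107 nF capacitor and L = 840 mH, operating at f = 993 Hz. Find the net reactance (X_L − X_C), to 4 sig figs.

3743 Ω

ω = 2πf = 6239 rad/s
X_L = ωL = 5241 Ω
X_C = 1/(ωC) = 1498 Ω
X = 5241 − 1498 = 3743 Ω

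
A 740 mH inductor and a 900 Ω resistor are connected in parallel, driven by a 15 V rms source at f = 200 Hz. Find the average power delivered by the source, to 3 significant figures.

250 mW

ω = 2πf = 1257 rad/s
X_L = ωL = 930 Ω
Parallel: admittances add. Y = 1/R + 1/(jωL)
Y = (0.00111 − j0.00108) S
|Y| = 0.00155 S → |Z| = 1/|Y| = 647 Ω, ∠Z = −∠Y = 44.1°
I = V/|Z| = 23.2 mA
P = VI cos φ = 15 × 0.0232 × cos(44.1°) = 250 mW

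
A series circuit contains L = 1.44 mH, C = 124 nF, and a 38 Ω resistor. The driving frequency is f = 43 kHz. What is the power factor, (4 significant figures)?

ω = 2πf = 270200 rad/s
X_L = ωL = 389.1 Ω
X_C = 1/(ωC) = 29.85 Ω
Net reactance X = X_L − X_C = 359.2 Ω
Z = 38.00 + j359.2 Ω
|Z| = √(38.00² + 359.2²) = 361.2 Ω
∠Z = arctan(359.2/38.00) = 83.96°
cos φ = cos(83.96°) = 0.1052

0.1052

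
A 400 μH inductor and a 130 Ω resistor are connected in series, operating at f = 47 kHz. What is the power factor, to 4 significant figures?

0.7401

ω = 2πf = 295300 rad/s
X_L = ωL = 118.1 Ω
Z = 130.0 + j118.1 Ω
|Z| = √(130.0² + 118.1²) = 175.7 Ω
∠Z = arctan(118.1/130.0) = 42.26°
cos φ = cos(42.26°) = 0.7401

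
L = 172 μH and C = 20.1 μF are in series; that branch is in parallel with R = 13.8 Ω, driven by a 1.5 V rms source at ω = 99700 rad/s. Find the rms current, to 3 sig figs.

141 mA

X_L = ωL = 17.1 Ω
X_C = 1/(ωC) = 0.499 Ω
Branch 1: Z₁ = R = 13.8 Ω
Branch 2 (series LC): Z₂ = j(X_L − X_C) = j16.6 Ω
Parallel: Z = Z₁Z₂/(Z₁+Z₂), |Z| = 10.6 Ω, ∠Z = 39.7°
I = V/|Z| = 1.5/10.6 = 141 mA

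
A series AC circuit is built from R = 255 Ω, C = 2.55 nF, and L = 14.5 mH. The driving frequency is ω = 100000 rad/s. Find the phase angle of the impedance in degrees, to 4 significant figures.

-84.11°

X_L = ωL = 1450 Ω
X_C = 1/(ωC) = 3922 Ω
Net reactance X = X_L − X_C = -2472 Ω
Z = 255.0 − j2472 Ω
|Z| = √(255.0² + 2472²) = 2485 Ω
∠Z = arctan(-2472/255.0) = -84.11°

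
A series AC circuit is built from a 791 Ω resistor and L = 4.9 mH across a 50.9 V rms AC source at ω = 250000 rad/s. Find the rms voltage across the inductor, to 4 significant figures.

X_L = ωL = 1225 Ω
Z = 791.0 + j1225 Ω
|Z| = √(791.0² + 1225²) = 1458 Ω
I = V/|Z| = 34.91 mA
V_L = I·|Z_L| = 0.03491 × 1225 = 42.76 V

42.76 V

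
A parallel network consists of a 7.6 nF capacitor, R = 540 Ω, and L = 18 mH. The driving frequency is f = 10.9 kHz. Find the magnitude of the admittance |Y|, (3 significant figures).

1.87 mS

ω = 2πf = 68490 rad/s
X_L = ωL = 1230 Ω
X_C = 1/(ωC) = 1920 Ω
Parallel: admittances add. Y = 1/R + 1/(jωL) + jωC
Y = (0.00185 − j0.000291) S
|Y| = 0.00187 S → |Z| = 1/|Y| = 533 Ω, ∠Z = −∠Y = 8.92°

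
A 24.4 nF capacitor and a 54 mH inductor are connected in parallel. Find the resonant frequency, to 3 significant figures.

4.38 kHz

ω₀ = 1/√(LC) = 1/√(0.054 × 2.44e-08) = 27550 rad/s
f₀ = ω₀/(2π) = 4.38 kHz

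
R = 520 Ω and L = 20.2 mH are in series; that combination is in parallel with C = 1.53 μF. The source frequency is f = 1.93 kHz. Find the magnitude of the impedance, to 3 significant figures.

55.9 Ω

ω = 2πf = 12130 rad/s
X_L = ωL = 245 Ω
X_C = 1/(ωC) = 53.9 Ω
Branch 1 (R+jX_L): Z₁ = 520 + j245 Ω, |Z₁| = 575 Ω
Branch 2 (−jX_C): Z₂ = −j53.9 Ω
Parallel: Z = Z₁Z₂/(Z₁+Z₂), |Z| = 55.9 Ω, ∠Z = -85.0°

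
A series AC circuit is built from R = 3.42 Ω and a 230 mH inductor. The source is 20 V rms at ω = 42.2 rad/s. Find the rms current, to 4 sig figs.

1.943 A

X_L = ωL = 9.706 Ω
Z = 3.420 + j9.706 Ω
|Z| = √(3.420² + 9.706²) = 10.29 Ω
I = V/|Z| = 20/10.29 = 1.943 A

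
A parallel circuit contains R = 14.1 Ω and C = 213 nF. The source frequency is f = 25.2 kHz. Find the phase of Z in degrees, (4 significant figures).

-25.43°

ω = 2πf = 158300 rad/s
X_C = 1/(ωC) = 29.65 Ω
Parallel: admittances add. Y = 1/R + jωC
Y = (0.07092 + j0.03373) S
|Y| = 0.07853 S → |Z| = 1/|Y| = 12.73 Ω, ∠Z = −∠Y = -25.43°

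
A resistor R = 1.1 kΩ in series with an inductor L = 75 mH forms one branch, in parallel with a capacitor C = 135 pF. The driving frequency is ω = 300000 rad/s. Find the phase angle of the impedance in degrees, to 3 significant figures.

X_L = ωL = 22500 Ω
X_C = 1/(ωC) = 24700 Ω
Branch 1 (R+jX_L): Z₁ = 1100 + j22500 Ω, |Z₁| = 22500 Ω
Branch 2 (−jX_C): Z₂ = −j24700 Ω
Parallel: Z = Z₁Z₂/(Z₁+Z₂), |Z| = 227000 Ω, ∠Z = 60.5°

60.5°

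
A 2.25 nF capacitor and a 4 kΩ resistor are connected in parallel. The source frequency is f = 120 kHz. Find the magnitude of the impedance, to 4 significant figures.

583.2 Ω

ω = 2πf = 754000 rad/s
X_C = 1/(ωC) = 589.5 Ω
Parallel: admittances add. Y = 1/R + jωC
Y = (0.0002500 + j0.001696) S
|Y| = 0.001715 S → |Z| = 1/|Y| = 583.2 Ω, ∠Z = −∠Y = -81.62°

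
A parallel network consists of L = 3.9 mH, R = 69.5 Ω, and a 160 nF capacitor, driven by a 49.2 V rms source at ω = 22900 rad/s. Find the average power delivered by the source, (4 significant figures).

34.83 W

X_L = ωL = 89.31 Ω
X_C = 1/(ωC) = 272.9 Ω
Parallel: admittances add. Y = 1/R + 1/(jωL) + jωC
Y = (0.01439 − j0.007533) S
|Y| = 0.01624 S → |Z| = 1/|Y| = 61.57 Ω, ∠Z = −∠Y = 27.63°
I = V/|Z| = 799.1 mA
P = VI cos φ = 49.2 × 0.7991 × cos(27.63°) = 34.83 W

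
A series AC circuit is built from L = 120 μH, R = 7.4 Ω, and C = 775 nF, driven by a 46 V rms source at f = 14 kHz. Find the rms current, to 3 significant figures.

ω = 2πf = 87960 rad/s
X_L = ωL = 10.6 Ω
X_C = 1/(ωC) = 14.7 Ω
Net reactance X = X_L − X_C = -4.11 Ω
Z = 7.40 − j4.11 Ω
|Z| = √(7.40² + 4.11²) = 8.47 Ω
I = V/|Z| = 46/8.47 = 5.43 A

5.43 A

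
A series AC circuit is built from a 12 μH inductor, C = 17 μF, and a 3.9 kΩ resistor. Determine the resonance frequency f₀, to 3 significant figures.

11.1 kHz

ω₀ = 1/√(LC) = 1/√(1.2e-05 × 1.7e-05) = 70010 rad/s
f₀ = ω₀/(2π) = 11.1 kHz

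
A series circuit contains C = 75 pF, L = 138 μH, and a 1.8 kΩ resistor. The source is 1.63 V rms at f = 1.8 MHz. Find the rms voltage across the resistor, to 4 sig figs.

1.595 V

ω = 2πf = 1.131e+07 rad/s
X_L = ωL = 1561 Ω
X_C = 1/(ωC) = 1179 Ω
Net reactance X = X_L − X_C = 381.8 Ω
Z = 1800 + j381.8 Ω
|Z| = √(1800² + 381.8²) = 1840 Ω
I = V/|Z| = 885.8 μA
V_R = I·|Z_R| = 0.0008858 × 1800 = 1.595 V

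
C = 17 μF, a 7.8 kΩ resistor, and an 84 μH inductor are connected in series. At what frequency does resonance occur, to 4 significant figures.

ω₀ = 1/√(LC) = 1/√(8.4e-05 × 1.7e-05) = 26460 rad/s
f₀ = ω₀/(2π) = 4.212 kHz

4.212 kHz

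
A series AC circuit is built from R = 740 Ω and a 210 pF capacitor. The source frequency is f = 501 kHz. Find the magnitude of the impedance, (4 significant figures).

ω = 2πf = 3.148e+06 rad/s
X_C = 1/(ωC) = 1513 Ω
Z = 740.0 − j1513 Ω
|Z| = √(740.0² + 1513²) = 1684 Ω

1684 Ω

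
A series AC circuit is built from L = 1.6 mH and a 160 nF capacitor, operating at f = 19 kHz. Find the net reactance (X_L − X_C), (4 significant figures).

138.7 Ω

ω = 2πf = 119400 rad/s
X_L = ωL = 191.0 Ω
X_C = 1/(ωC) = 52.35 Ω
X = 191.0 − 52.35 = 138.7 Ω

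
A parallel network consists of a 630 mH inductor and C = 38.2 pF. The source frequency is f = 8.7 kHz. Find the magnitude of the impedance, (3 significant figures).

37100 Ω

ω = 2πf = 54660 rad/s
X_L = ωL = 34400 Ω
X_C = 1/(ωC) = 479000 Ω
Parallel: admittances add. Y = 1/(jωL) + jωC
Y = (0 − j2.69e-05) S
|Y| = 2.69e-05 S → |Z| = 1/|Y| = 37100 Ω, ∠Z = −∠Y = 90.0°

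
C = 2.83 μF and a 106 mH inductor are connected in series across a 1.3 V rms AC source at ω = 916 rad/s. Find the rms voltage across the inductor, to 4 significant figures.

0.4373 V

X_L = ωL = 97.10 Ω
X_C = 1/(ωC) = 385.8 Ω
Net reactance X = X_L − X_C = -288.7 Ω
Z = − j288.7 Ω
|Z| = √(0² + 288.7²) = 288.7 Ω
I = V/|Z| = 4.503 mA
V_L = I·|Z_L| = 0.004503 × 97.10 = 0.4373 V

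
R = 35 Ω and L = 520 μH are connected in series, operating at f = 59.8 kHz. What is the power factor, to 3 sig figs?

ω = 2πf = 375700 rad/s
X_L = ωL = 195 Ω
Z = 35.0 + j195 Ω
|Z| = √(35.0² + 195²) = 198 Ω
∠Z = arctan(195/35.0) = 79.8°
cos φ = cos(79.8°) = 0.176

0.176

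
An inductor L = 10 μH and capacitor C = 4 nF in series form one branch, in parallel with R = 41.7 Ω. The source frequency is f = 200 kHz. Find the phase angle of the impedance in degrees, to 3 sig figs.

-12.6°

ω = 2πf = 1.257e+06 rad/s
X_L = ωL = 12.6 Ω
X_C = 1/(ωC) = 199 Ω
Branch 1: Z₁ = R = 41.7 Ω
Branch 2 (series LC): Z₂ = j(X_L − X_C) = −j186 Ω
Parallel: Z = Z₁Z₂/(Z₁+Z₂), |Z| = 40.7 Ω, ∠Z = -12.6°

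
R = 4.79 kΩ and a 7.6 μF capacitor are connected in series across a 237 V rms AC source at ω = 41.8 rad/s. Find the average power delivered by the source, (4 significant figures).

X_C = 1/(ωC) = 3148 Ω
Z = 4790 − j3148 Ω
|Z| = √(4790² + 3148²) = 5732 Ω
∠Z = arctan(-3148/4790) = -33.31°
I = V/|Z| = 41.35 mA
P = VI cos φ = 237 × 0.04135 × cos(-33.31°) = 8.190 W

8.190 W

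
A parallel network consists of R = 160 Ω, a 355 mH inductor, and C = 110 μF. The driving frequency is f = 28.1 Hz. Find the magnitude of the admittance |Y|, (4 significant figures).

7.147 mS

ω = 2πf = 176.6 rad/s
X_L = ωL = 62.68 Ω
X_C = 1/(ωC) = 51.49 Ω
Parallel: admittances add. Y = 1/R + 1/(jωL) + jωC
Y = (0.006250 + j0.003467) S
|Y| = 0.007147 S → |Z| = 1/|Y| = 139.9 Ω, ∠Z = −∠Y = -29.02°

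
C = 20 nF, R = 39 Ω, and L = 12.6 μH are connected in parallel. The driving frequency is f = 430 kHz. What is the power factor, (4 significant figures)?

ω = 2πf = 2.702e+06 rad/s
X_L = ωL = 34.04 Ω
X_C = 1/(ωC) = 18.51 Ω
Parallel: admittances add. Y = 1/R + 1/(jωL) + jωC
Y = (0.02564 + j0.02466) S
|Y| = 0.03558 S → |Z| = 1/|Y| = 28.11 Ω, ∠Z = −∠Y = -43.88°
cos φ = cos(-43.88°) = 0.7208

0.7208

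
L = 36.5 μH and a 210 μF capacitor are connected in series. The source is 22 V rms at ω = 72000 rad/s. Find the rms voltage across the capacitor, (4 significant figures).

X_L = ωL = 2.628 Ω
X_C = 1/(ωC) = 0.06614 Ω
Net reactance X = X_L − X_C = 2.562 Ω
Z = j2.562 Ω
|Z| = √(0² + 2.562²) = 2.562 Ω
I = V/|Z| = 8.588 A
V_C = I·|Z_C| = 8.588 × 0.06614 = 0.5680 V

0.5680 V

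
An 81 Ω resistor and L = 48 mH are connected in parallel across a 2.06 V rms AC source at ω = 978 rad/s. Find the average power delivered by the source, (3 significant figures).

52.4 mW

X_L = ωL = 46.9 Ω
Parallel: admittances add. Y = 1/R + 1/(jωL)
Y = (0.0123 − j0.0213) S
|Y| = 0.0246 S → |Z| = 1/|Y| = 40.6 Ω, ∠Z = −∠Y = 59.9°
I = V/|Z| = 50.7 mA
P = VI cos φ = 2.06 × 0.0507 × cos(59.9°) = 52.4 mW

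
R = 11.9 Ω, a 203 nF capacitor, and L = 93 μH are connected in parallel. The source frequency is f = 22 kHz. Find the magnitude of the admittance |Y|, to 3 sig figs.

97.6 mS

ω = 2πf = 138200 rad/s
X_L = ωL = 12.9 Ω
X_C = 1/(ωC) = 35.6 Ω
Parallel: admittances add. Y = 1/R + 1/(jωL) + jωC
Y = (0.0840 − j0.0497) S
|Y| = 0.0976 S → |Z| = 1/|Y| = 10.2 Ω, ∠Z = −∠Y = 30.6°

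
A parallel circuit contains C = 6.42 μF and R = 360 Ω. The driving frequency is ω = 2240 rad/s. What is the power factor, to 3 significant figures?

X_C = 1/(ωC) = 69.5 Ω
Parallel: admittances add. Y = 1/R + jωC
Y = (0.00278 + j0.0144) S
|Y| = 0.0146 S → |Z| = 1/|Y| = 68.3 Ω, ∠Z = −∠Y = -79.1°
cos φ = cos(-79.1°) = 0.190

0.190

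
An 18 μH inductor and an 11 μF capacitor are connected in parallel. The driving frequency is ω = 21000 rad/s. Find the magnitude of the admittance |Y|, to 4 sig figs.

X_L = ωL = 0.3780 Ω
X_C = 1/(ωC) = 4.329 Ω
Parallel: admittances add. Y = 1/(jωL) + jωC
Y = (0 − j2.415) S
|Y| = 2.415 S → |Z| = 1/|Y| = 0.4142 Ω, ∠Z = −∠Y = 90.00°

2.415 S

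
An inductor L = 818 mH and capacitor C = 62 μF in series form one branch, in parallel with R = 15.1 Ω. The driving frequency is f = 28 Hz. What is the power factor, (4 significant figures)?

ω = 2πf = 175.9 rad/s
X_L = ωL = 143.9 Ω
X_C = 1/(ωC) = 91.68 Ω
Branch 1: Z₁ = R = 15.10 Ω
Branch 2 (series LC): Z₂ = j(X_L − X_C) = j52.23 Ω
Parallel: Z = Z₁Z₂/(Z₁+Z₂), |Z| = 14.51 Ω, ∠Z = 16.12°
cos φ = cos(16.12°) = 0.9607

0.9607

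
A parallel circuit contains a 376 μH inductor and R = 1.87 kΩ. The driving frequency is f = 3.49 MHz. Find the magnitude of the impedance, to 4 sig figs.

1824 Ω

ω = 2πf = 2.193e+07 rad/s
X_L = ωL = 8245 Ω
Parallel: admittances add. Y = 1/R + 1/(jωL)
Y = (0.0005348 − j0.0001213) S
|Y| = 0.0005483 S → |Z| = 1/|Y| = 1824 Ω, ∠Z = −∠Y = 12.78°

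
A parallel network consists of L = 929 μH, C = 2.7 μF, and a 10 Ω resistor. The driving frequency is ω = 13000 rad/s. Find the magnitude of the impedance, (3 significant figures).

X_L = ωL = 12.1 Ω
X_C = 1/(ωC) = 28.5 Ω
Parallel: admittances add. Y = 1/R + 1/(jωL) + jωC
Y = (0.100 − j0.0477) S
|Y| = 0.111 S → |Z| = 1/|Y| = 9.03 Ω, ∠Z = −∠Y = 25.5°

9.03 Ω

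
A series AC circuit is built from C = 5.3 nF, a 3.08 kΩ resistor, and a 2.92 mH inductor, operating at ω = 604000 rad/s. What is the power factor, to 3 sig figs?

0.905

X_L = ωL = 1760 Ω
X_C = 1/(ωC) = 312 Ω
Net reactance X = X_L − X_C = 1450 Ω
Z = 3080 + j1450 Ω
|Z| = √(3080² + 1450²) = 3400 Ω
∠Z = arctan(1450/3080) = 25.2°
cos φ = cos(25.2°) = 0.905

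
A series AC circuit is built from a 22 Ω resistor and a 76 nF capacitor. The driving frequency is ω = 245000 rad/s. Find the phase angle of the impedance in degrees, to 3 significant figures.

X_C = 1/(ωC) = 53.7 Ω
Z = 22.0 − j53.7 Ω
|Z| = √(22.0² + 53.7²) = 58.0 Ω
∠Z = arctan(-53.7/22.0) = -67.7°

-67.7°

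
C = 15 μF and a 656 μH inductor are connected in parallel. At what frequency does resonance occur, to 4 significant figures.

1.604 kHz

ω₀ = 1/√(LC) = 1/√(0.000656 × 1.5e-05) = 10080 rad/s
f₀ = ω₀/(2π) = 1.604 kHz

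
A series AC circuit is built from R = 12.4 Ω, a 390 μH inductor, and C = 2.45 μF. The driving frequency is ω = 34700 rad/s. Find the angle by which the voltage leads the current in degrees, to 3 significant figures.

8.13°

X_L = ωL = 13.5 Ω
X_C = 1/(ωC) = 11.8 Ω
Net reactance X = X_L − X_C = 1.77 Ω
Z = 12.4 + j1.77 Ω
|Z| = √(12.4² + 1.77²) = 12.5 Ω
∠Z = arctan(1.77/12.4) = 8.13°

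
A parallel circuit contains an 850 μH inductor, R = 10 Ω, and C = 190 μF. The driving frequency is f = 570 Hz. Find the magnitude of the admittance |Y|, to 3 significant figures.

366 mS

ω = 2πf = 3581 rad/s
X_L = ωL = 3.04 Ω
X_C = 1/(ωC) = 1.47 Ω
Parallel: admittances add. Y = 1/R + 1/(jωL) + jωC
Y = (0.100 + j0.352) S
|Y| = 0.366 S → |Z| = 1/|Y| = 2.73 Ω, ∠Z = −∠Y = -74.1°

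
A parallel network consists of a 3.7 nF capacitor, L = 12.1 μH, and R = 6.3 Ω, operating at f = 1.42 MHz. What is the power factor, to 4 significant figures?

ω = 2πf = 8.922e+06 rad/s
X_L = ωL = 108.0 Ω
X_C = 1/(ωC) = 30.29 Ω
Parallel: admittances add. Y = 1/R + 1/(jωL) + jωC
Y = (0.1587 + j0.02375) S
|Y| = 0.1605 S → |Z| = 1/|Y| = 6.231 Ω, ∠Z = −∠Y = -8.509°
cos φ = cos(-8.509°) = 0.9890

0.9890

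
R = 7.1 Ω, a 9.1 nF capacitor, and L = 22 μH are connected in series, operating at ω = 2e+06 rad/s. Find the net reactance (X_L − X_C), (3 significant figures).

-10.9 Ω

X_L = ωL = 44.0 Ω
X_C = 1/(ωC) = 54.9 Ω
X = 44.0 − 54.9 = -10.9 Ω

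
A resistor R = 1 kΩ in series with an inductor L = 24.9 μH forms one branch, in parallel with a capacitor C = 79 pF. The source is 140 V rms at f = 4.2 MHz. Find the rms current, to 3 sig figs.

ω = 2πf = 2.639e+07 rad/s
X_L = ωL = 657 Ω
X_C = 1/(ωC) = 480 Ω
Branch 1 (R+jX_L): Z₁ = 1000 + j657 Ω, |Z₁| = 1200 Ω
Branch 2 (−jX_C): Z₂ = −j480 Ω
Parallel: Z = Z₁Z₂/(Z₁+Z₂), |Z| = 565 Ω, ∠Z = -66.8°
I = V/|Z| = 140/565 = 248 mA

248 mA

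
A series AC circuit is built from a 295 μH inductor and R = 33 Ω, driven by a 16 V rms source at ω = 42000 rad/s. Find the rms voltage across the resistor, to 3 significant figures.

15.0 V

X_L = ωL = 12.4 Ω
Z = 33.0 + j12.4 Ω
|Z| = √(33.0² + 12.4²) = 35.2 Ω
I = V/|Z| = 454 mA
V_R = I·|Z_R| = 0.454 × 33.0 = 15.0 V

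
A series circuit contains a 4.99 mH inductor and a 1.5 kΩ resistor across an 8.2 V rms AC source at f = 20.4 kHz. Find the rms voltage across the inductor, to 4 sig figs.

ω = 2πf = 128200 rad/s
X_L = ωL = 639.6 Ω
Z = 1500 + j639.6 Ω
|Z| = √(1500² + 639.6²) = 1631 Ω
I = V/|Z| = 5.029 mA
V_L = I·|Z_L| = 0.005029 × 639.6 = 3.216 V

3.216 V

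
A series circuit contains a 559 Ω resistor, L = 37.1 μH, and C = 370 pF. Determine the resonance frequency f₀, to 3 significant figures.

1.36 MHz

ω₀ = 1/√(LC) = 1/√(3.71e-05 × 3.7e-10) = 8.535e+06 rad/s
f₀ = ω₀/(2π) = 1.36 MHz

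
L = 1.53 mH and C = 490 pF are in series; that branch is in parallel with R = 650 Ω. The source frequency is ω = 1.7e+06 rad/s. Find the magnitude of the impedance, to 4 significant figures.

X_L = ωL = 2601 Ω
X_C = 1/(ωC) = 1200 Ω
Branch 1: Z₁ = R = 650.0 Ω
Branch 2 (series LC): Z₂ = j(X_L − X_C) = j1401 Ω
Parallel: Z = Z₁Z₂/(Z₁+Z₂), |Z| = 589.6 Ω, ∠Z = 24.90°

589.6 Ω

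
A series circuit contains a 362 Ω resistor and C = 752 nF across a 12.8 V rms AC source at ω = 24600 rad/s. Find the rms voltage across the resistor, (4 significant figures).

X_C = 1/(ωC) = 54.06 Ω
Z = 362.0 − j54.06 Ω
|Z| = √(362.0² + 54.06²) = 366.0 Ω
I = V/|Z| = 34.97 mA
V_R = I·|Z_R| = 0.03497 × 362.0 = 12.66 V

12.66 V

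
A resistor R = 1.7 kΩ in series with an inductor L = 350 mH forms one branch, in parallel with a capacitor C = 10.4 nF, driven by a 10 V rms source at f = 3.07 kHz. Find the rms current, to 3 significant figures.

ω = 2πf = 19290 rad/s
X_L = ωL = 6750 Ω
X_C = 1/(ωC) = 4980 Ω
Branch 1 (R+jX_L): Z₁ = 1700 + j6750 Ω, |Z₁| = 6960 Ω
Branch 2 (−jX_C): Z₂ = −j4980 Ω
Parallel: Z = Z₁Z₂/(Z₁+Z₂), |Z| = 14200 Ω, ∠Z = -60.2°
I = V/|Z| = 10/14200 = 706 μA

706 μA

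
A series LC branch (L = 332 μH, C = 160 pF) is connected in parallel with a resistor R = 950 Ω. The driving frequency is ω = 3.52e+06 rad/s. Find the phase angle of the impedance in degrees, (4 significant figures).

-57.43°

X_L = ωL = 1169 Ω
X_C = 1/(ωC) = 1776 Ω
Branch 1: Z₁ = R = 950.0 Ω
Branch 2 (series LC): Z₂ = j(X_L − X_C) = −j606.9 Ω
Parallel: Z = Z₁Z₂/(Z₁+Z₂), |Z| = 511.5 Ω, ∠Z = -57.43°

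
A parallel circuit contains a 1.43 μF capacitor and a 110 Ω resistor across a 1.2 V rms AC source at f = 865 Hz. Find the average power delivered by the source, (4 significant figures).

13.09 mW

ω = 2πf = 5435 rad/s
X_C = 1/(ωC) = 128.7 Ω
Parallel: admittances add. Y = 1/R + jωC
Y = (0.009091 + j0.007772) S
|Y| = 0.01196 S → |Z| = 1/|Y| = 83.61 Ω, ∠Z = −∠Y = -40.53°
I = V/|Z| = 14.35 mA
P = VI cos φ = 1.2 × 0.01435 × cos(-40.53°) = 13.09 mW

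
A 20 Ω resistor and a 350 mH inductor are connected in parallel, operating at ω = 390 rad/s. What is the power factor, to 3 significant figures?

X_L = ωL = 136 Ω
Parallel: admittances add. Y = 1/R + 1/(jωL)
Y = (0.0500 − j0.00733) S
|Y| = 0.0505 S → |Z| = 1/|Y| = 19.8 Ω, ∠Z = −∠Y = 8.34°
cos φ = cos(8.34°) = 0.989

0.989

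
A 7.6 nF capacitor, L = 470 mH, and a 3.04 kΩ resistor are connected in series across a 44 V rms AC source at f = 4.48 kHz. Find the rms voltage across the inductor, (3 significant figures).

ω = 2πf = 28150 rad/s
X_L = ωL = 13200 Ω
X_C = 1/(ωC) = 4670 Ω
Net reactance X = X_L − X_C = 8560 Ω
Z = 3040 + j8560 Ω
|Z| = √(3040² + 8560²) = 9080 Ω
I = V/|Z| = 4.85 mA
V_L = I·|Z_L| = 0.00485 × 13200 = 64.1 V

64.1 V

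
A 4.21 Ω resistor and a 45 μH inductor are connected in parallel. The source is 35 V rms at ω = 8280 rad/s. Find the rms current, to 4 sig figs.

94.30 A

X_L = ωL = 0.3726 Ω
Parallel: admittances add. Y = 1/R + 1/(jωL)
Y = (0.2375 − j2.684) S
|Y| = 2.694 S → |Z| = 1/|Y| = 0.3711 Ω, ∠Z = −∠Y = 84.94°
I = V/|Z| = 35/0.3711 = 94.30 A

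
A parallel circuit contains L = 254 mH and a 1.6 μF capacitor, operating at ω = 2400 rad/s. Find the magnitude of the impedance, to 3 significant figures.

X_L = ωL = 610 Ω
X_C = 1/(ωC) = 260 Ω
Parallel: admittances add. Y = 1/(jωL) + jωC
Y = (0 + j0.00220) S
|Y| = 0.00220 S → |Z| = 1/|Y| = 455 Ω, ∠Z = −∠Y = -90.0°

455 Ω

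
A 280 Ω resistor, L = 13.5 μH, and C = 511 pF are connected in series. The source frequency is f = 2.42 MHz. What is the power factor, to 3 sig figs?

0.965

ω = 2πf = 1.521e+07 rad/s
X_L = ωL = 205 Ω
X_C = 1/(ωC) = 129 Ω
Net reactance X = X_L − X_C = 76.6 Ω
Z = 280 + j76.6 Ω
|Z| = √(280² + 76.6²) = 290 Ω
∠Z = arctan(76.6/280) = 15.3°
cos φ = cos(15.3°) = 0.965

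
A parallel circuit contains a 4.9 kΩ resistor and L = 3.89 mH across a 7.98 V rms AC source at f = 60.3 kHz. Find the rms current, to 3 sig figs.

5.65 mA

ω = 2πf = 378900 rad/s
X_L = ωL = 1470 Ω
Parallel: admittances add. Y = 1/R + 1/(jωL)
Y = (0.000204 − j0.000679) S
|Y| = 0.000709 S → |Z| = 1/|Y| = 1410 Ω, ∠Z = −∠Y = 73.3°
I = V/|Z| = 7.98/1410 = 5.65 mA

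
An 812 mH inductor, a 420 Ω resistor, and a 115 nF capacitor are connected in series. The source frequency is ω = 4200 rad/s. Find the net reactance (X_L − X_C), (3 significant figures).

1340 Ω

X_L = ωL = 3410 Ω
X_C = 1/(ωC) = 2070 Ω
X = 3410 − 2070 = 1340 Ω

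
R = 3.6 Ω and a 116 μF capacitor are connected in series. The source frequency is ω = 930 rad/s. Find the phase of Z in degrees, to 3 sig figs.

-68.8°

X_C = 1/(ωC) = 9.27 Ω
Z = 3.60 − j9.27 Ω
|Z| = √(3.60² + 9.27²) = 9.94 Ω
∠Z = arctan(-9.27/3.60) = -68.8°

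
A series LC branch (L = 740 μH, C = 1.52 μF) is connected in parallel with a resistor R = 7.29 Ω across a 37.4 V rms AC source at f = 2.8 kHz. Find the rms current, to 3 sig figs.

ω = 2πf = 17590 rad/s
X_L = ωL = 13.0 Ω
X_C = 1/(ωC) = 37.4 Ω
Branch 1: Z₁ = R = 7.29 Ω
Branch 2 (series LC): Z₂ = j(X_L − X_C) = −j24.4 Ω
Parallel: Z = Z₁Z₂/(Z₁+Z₂), |Z| = 6.98 Ω, ∠Z = -16.6°
I = V/|Z| = 37.4/6.98 = 5.35 A

5.35 A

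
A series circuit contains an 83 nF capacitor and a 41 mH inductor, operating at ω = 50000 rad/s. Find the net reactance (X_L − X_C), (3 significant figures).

X_L = ωL = 2050 Ω
X_C = 1/(ωC) = 241 Ω
X = 2050 − 241 = 1810 Ω

1810 Ω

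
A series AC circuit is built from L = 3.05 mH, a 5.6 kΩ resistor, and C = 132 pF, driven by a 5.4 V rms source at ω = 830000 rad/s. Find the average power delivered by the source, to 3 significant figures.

2.18 mW

X_L = ωL = 2530 Ω
X_C = 1/(ωC) = 9130 Ω
Net reactance X = X_L − X_C = -6600 Ω
Z = 5600 − j6600 Ω
|Z| = √(5600² + 6600²) = 8650 Ω
∠Z = arctan(-6600/5600) = -49.7°
I = V/|Z| = 624 μA
P = VI cos φ = 5.4 × 0.000624 × cos(-49.7°) = 2.18 mW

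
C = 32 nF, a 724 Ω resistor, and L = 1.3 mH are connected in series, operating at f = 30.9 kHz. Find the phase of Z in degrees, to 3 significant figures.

7.20°

ω = 2πf = 194200 rad/s
X_L = ωL = 252 Ω
X_C = 1/(ωC) = 161 Ω
Net reactance X = X_L − X_C = 91.4 Ω
Z = 724 + j91.4 Ω
|Z| = √(724² + 91.4²) = 730 Ω
∠Z = arctan(91.4/724) = 7.20°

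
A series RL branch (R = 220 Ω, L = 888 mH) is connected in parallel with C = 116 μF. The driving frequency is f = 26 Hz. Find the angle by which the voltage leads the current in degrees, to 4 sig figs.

ω = 2πf = 163.4 rad/s
X_L = ωL = 145.1 Ω
X_C = 1/(ωC) = 52.77 Ω
Branch 1 (R+jX_L): Z₁ = 220.0 + j145.1 Ω, |Z₁| = 263.5 Ω
Branch 2 (−jX_C): Z₂ = −j52.77 Ω
Parallel: Z = Z₁Z₂/(Z₁+Z₂), |Z| = 58.29 Ω, ∠Z = -79.36°

-79.36°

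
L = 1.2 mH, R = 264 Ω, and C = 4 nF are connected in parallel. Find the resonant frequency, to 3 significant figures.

ω₀ = 1/√(LC) = 1/√(0.0012 × 4e-09) = 456400 rad/s
f₀ = ω₀/(2π) = 72.6 kHz

72.6 kHz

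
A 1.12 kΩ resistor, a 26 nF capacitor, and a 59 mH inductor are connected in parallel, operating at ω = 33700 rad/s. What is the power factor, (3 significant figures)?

X_L = ωL = 1990 Ω
X_C = 1/(ωC) = 1140 Ω
Parallel: admittances add. Y = 1/R + 1/(jωL) + jωC
Y = (0.000893 + j0.000373) S
|Y| = 0.000968 S → |Z| = 1/|Y| = 1030 Ω, ∠Z = −∠Y = -22.7°
cos φ = cos(-22.7°) = 0.923

0.923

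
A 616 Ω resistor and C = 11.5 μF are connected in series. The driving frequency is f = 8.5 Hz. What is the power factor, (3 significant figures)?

ω = 2πf = 53.41 rad/s
X_C = 1/(ωC) = 1630 Ω
Z = 616 − j1630 Ω
|Z| = √(616² + 1630²) = 1740 Ω
∠Z = arctan(-1630/616) = -69.3°
cos φ = cos(-69.3°) = 0.354

0.354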